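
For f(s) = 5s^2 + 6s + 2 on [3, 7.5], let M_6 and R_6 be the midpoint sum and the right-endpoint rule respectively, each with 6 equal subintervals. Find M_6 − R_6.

M_6 = 807.8203125.
R_6 = 909.703125.
M_6 − R_6 = -101.8828125.

-101.8828125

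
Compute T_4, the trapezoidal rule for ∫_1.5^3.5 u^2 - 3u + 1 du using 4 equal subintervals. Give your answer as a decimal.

0.25

Δu = (3.5 − 1.5)/4 = 0.5.
f(1.5) = -1.25, f(2) = -1, f(2.5) = -0.25, f(3) = 1, f(3.5) = 2.75.
T_4 = (Δu/2)·[f(u_0) + 2f(u_1) + 2f(u_2) + 2f(u_3) + f(u_4)].
Sum = 0.25.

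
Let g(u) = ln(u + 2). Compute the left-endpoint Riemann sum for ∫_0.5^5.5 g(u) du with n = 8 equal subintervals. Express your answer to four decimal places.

Δu = (5.5 − 0.5)/8 = 0.625.
Left endpoints: 0.5, 1.125, 1.75, 2.375, 3, 3.625, 4.25, 4.875.
g(0.5) ≈ 0.9163, g(1.125) ≈ 1.1394, g(1.75) ≈ 1.3218, g(2.375) ≈ 1.4759, g(3) ≈ 1.6094, g(3.625) ≈ 1.7272, g(4.25) ≈ 1.8326, g(4.875) ≈ 1.9279.
Sum = Δu · [g(0.5) + g(1.125) + g(1.75) + ...].
Sum ≈ 7.4691.

7.4691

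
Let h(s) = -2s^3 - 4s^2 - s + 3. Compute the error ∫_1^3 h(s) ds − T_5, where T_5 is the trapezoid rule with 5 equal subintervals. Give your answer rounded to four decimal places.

Exact integral: ∫_1^3 h(s) ds ≈ -72.666667.
T_5 = -73.52.
Error ≈ -72.666667 − (-73.52) ≈ 0.8533.

0.8533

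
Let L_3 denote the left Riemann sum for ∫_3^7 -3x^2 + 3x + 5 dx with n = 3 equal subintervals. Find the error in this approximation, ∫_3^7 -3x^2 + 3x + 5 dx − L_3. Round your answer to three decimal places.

-68.444

Exact integral: ∫_3^7 f(x) dx = -236.
L_3 ≈ -167.55556.
Error ≈ -236 − (-167.55556) ≈ -68.444.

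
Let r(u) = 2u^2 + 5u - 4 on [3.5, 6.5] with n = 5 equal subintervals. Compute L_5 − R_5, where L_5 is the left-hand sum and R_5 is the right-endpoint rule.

L_5 = 195.36.
R_5 = 240.36.
L_5 − R_5 = -45.

-45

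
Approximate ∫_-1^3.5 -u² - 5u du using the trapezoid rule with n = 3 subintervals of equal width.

Δu = (3.5 − (-1))/3 = 1.5.
f(-1) = 4, f(0.5) = -2.75, f(2) = -14, f(3.5) = -29.75.
T_3 = (Δu/2)·[f(u_0) + 2f(u_1) + 2f(u_2) + f(u_3)].
Sum = -44.4375.

-44.4375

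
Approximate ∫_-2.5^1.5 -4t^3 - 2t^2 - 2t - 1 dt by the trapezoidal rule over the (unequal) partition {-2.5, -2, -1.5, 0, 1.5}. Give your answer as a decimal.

Subinterval widths: 0.5, 0.5, 1.5, 1.5.
f(-2.5) = 54, f(-2) = 27, f(-1.5) = 11, f(0) = -1, f(1.5) = -22.
On each subinterval the trapezoid contributes (Δt_i/2)·[f(t_{i-1}) + f(t_i)].
Sum = 20.

20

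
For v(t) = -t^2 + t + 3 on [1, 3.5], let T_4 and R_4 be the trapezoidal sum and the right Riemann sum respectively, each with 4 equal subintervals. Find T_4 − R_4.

T_4 = -0.99609375.
R_4 = -3.73046875.
T_4 − R_4 = 2.734375.

2.734375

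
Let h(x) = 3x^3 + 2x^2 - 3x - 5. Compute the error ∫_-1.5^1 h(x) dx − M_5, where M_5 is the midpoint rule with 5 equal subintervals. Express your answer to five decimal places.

-0.01302

Exact integral: ∫_-1.5^1 h(x) dx ≈ -10.7552083.
M_5 = -10.7421875.
Error ≈ -10.7552083 − (-10.7421875) ≈ -0.01302.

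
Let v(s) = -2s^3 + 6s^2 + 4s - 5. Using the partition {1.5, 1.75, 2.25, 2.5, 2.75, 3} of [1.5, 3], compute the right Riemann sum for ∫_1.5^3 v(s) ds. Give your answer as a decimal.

15.21875

Subinterval widths: 0.25, 0.5, 0.25, 0.25, 0.25.
Right endpoints: 1.75, 2.25, 2.5, 2.75, 3.
v(1.75) = 9.65625, v(2.25) = 11.59375, v(2.5) = 11.25, v(2.75) = 9.78125, v(3) = 7.
Sum = Σ Δs_i · v(s_i).
Sum = 15.21875.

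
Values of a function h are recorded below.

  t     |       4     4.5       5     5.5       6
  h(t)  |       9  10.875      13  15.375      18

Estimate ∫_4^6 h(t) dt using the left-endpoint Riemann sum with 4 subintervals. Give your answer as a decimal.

Δt = 0.5.
Sum = 0.5·[9 + 10.875 + 13 + 15.375] = 24.125.

24.125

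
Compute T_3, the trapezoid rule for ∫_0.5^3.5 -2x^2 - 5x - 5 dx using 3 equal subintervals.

-74.5

Δx = (3.5 − 0.5)/3 = 1.
f(0.5) = -8, f(1.5) = -17, f(2.5) = -30, f(3.5) = -47.
T_3 = (Δx/2)·[f(x_0) + 2f(x_1) + 2f(x_2) + f(x_3)].
Sum = -74.5.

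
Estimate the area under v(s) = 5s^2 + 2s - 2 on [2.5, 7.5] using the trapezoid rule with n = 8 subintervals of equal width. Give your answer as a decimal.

718.7109375

Δs = (7.5 − 2.5)/8 = 0.625.
v(2.5) = 34.25, v(3.125) = 53.078125, v(3.75) = 75.8125, v(4.375) = 102.453125, v(5) = 133, v(5.625) = 167.453125, v(6.25) = 205.8125, v(6.875) = 248.078125, v(7.5) = 294.25.
T_8 = (Δs/2)·[v(s_0) + 2v(s_1) + ... + 2v(s_{7}) + v(s_8)].
Sum = 718.7109375.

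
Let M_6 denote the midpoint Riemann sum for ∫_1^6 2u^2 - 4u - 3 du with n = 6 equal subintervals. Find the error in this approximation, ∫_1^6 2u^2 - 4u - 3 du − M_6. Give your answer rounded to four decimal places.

0.5787

Exact integral: ∫_1^6 f(u) du ≈ 58.333333.
M_6 ≈ 57.754630.
Error ≈ 58.333333 − 57.754630 ≈ 0.5787.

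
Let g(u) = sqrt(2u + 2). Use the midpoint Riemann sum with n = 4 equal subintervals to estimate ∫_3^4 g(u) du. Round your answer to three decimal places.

Δu = (4 − 3)/4 = 0.25.
Midpoints: 3.125, 3.375, 3.625, 3.875.
g(3.125) ≈ 2.872, g(3.375) ≈ 2.958, g(3.625) ≈ 3.041, g(3.875) ≈ 3.122.
Sum = Δu · [g(3.125) + g(3.375) + g(3.625) + g(3.875)].
Sum ≈ 2.999.

2.999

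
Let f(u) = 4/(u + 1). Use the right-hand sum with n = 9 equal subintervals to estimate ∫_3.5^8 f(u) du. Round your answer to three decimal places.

2.665

Δu = (8 − 3.5)/9 = 0.5.
Right endpoints: 4, 4.5, 5, 5.5, 6, 6.5, 7, 7.5, 8.
f(4) = 0.8, f(4.5) = 8/11, f(5) = 2/3, f(5.5) = 8/13, f(6) = 4/7, f(6.5) = 8/15, f(7) = 0.5, f(7.5) = 8/17, f(8) = 4/9.
Sum = Δu · [f(4) + f(4.5) + f(5) + ...].
Sum ≈ 2.665.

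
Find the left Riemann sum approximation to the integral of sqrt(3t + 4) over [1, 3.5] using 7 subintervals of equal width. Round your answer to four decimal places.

7.9449

Δt = (3.5 − 1)/7 = 5/14.
Left endpoints: 1, 19/14, 12/7, 29/14, 17/7, 39/14, 22/7.
f(1) ≈ 2.6458, f(19/14) ≈ 2.8410, f(12/7) ≈ 3.0237, f(29/14) ≈ 3.1960, f(17/7) ≈ 3.3594, f(39/14) ≈ 3.5153, f(22/7) ≈ 3.6645.
Sum = Δt · [f(1) + f(19/14) + f(12/7) + ...].
Sum ≈ 7.9449.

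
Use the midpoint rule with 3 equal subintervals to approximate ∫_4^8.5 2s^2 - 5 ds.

Δs = (8.5 − 4)/3 = 1.5.
Midpoints: 4.75, 6.25, 7.75.
f(4.75) = 40.125, f(6.25) = 73.125, f(7.75) = 115.125.
Sum = Δs · [f(4.75) + f(6.25) + f(7.75)].
Sum = 342.5625.

342.5625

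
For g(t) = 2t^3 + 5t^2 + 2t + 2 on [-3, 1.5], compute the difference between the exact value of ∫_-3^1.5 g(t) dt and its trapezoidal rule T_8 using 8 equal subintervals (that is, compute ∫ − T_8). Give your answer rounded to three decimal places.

Exact integral: ∫_-3^1.5 g(t) dt = 14.90625.
T_8 ≈ 15.02490.
Error ≈ 14.90625 − 15.02490 ≈ -0.119.

-0.119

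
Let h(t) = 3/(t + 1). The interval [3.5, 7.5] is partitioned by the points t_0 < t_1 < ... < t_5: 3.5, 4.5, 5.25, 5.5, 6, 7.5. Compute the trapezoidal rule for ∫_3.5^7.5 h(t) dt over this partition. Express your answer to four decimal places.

1.9170

Subinterval widths: 1, 0.75, 0.25, 0.5, 1.5.
h(3.5) = 2/3, h(4.5) = 6/11, h(5.25) = 0.48, h(5.5) = 6/13, h(6) = 3/7, h(7.5) = 6/17.
On each subinterval the trapezoid contributes (Δt_i/2)·[h(t_{i-1}) + h(t_i)].
Sum ≈ 1.9170.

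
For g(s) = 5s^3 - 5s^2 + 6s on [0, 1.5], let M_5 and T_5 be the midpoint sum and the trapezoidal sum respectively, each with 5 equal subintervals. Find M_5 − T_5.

M_5 = 7.3828125.
T_5 = 7.59375.
M_5 − T_5 = -0.2109375.

-0.2109375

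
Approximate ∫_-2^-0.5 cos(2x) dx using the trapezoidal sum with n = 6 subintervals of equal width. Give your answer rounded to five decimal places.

-0.78242

Δx = (-0.5 − (-2))/6 = 0.25.
f(-2) ≈ -0.65364, f(-1.75) ≈ -0.93646, f(-1.5) ≈ -0.98999, f(-1.25) ≈ -0.80114, f(-1) ≈ -0.41615, f(-0.75) ≈ 0.07074, f(-0.5) ≈ 0.54030.
T_6 = (Δx/2)·[f(x_0) + 2f(x_1) + ... + 2f(x_{5}) + f(x_6)].
Sum ≈ -0.78242.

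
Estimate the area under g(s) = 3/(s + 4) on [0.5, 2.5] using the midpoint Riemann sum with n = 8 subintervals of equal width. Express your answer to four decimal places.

Δs = (2.5 − 0.5)/8 = 0.25.
Midpoints: 0.625, 0.875, 1.125, 1.375, 1.625, 1.875, 2.125, 2.375.
g(0.625) = 24/37, g(0.875) = 8/13, g(1.125) = 24/41, g(1.375) = 24/43, g(1.625) = 8/15, g(1.875) = 24/47, g(2.125) = 24/49, g(2.375) = 8/17.
Sum = Δs · [g(0.625) + g(0.875) + g(1.125) + ...].
Sum ≈ 1.1030.

1.1030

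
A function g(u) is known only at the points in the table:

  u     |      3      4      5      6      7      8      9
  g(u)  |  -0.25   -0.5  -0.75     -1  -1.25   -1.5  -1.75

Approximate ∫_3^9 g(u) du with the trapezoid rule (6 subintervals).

Δu = 1.
T_6 = (1/2)·[(-0.25) + 2·(-0.5) + 2·(-0.75) + 2·(-1) + 2·(-1.25) + 2·(-1.5) + (-1.75)] = -6.

-6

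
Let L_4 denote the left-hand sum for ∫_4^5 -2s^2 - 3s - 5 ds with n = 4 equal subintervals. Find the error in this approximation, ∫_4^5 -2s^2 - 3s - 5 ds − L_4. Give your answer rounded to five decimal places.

Exact integral: ∫_4^5 f(s) ds ≈ -59.1666667.
L_4 = -56.5625.
Error ≈ -59.1666667 − (-56.5625) ≈ -2.60417.

-2.60417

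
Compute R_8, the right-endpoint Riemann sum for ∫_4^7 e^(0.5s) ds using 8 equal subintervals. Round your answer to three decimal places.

Δs = (7 − 4)/8 = 0.375.
Right endpoints: 4.375, 4.75, 5.125, 5.5, 5.875, 6.25, 6.625, 7.
f(4.375) ≈ 8.913, f(4.75) ≈ 10.751, f(5.125) ≈ 12.968, f(5.5) ≈ 15.643, f(5.875) ≈ 18.869, f(6.25) ≈ 22.760, f(6.625) ≈ 27.454, f(7) ≈ 33.115.
Sum = Δs · [f(4.375) + f(4.75) + f(5.125) + ...].
Sum ≈ 56.427.

56.427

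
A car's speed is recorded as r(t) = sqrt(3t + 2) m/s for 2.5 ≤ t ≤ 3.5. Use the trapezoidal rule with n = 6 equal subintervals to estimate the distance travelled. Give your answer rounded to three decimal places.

Δt = (3.5 − 2.5)/6 = 1/6.
r(2.5) ≈ 3.082, r(8/3) ≈ 3.162, r(17/6) ≈ 3.240, r(3) ≈ 3.317, r(19/6) ≈ 3.391, r(10/3) ≈ 3.464, r(3.5) ≈ 3.536.
T_6 = (Δt/2)·[r(t_0) + 2r(t_1) + ... + 2r(t_{5}) + r(t_6)].
Sum ≈ 3.314.

3.314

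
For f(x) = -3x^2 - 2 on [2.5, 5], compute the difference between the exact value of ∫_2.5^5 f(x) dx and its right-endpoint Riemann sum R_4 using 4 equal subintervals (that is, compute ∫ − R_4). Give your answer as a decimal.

Exact integral: ∫_2.5^5 f(x) dx = -114.375.
R_4 = -132.44140625.
Error = -114.375 − (-132.44140625) = 18.06640625.

18.06640625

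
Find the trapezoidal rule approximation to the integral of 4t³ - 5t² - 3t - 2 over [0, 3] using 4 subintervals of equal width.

20.15625

Δt = (3 − 0)/4 = 0.75.
f(0) = -2, f(0.75) = -5.375, f(1.5) = -4.25, f(2.25) = 11.5, f(3) = 52.
T_4 = (Δt/2)·[f(t_0) + 2f(t_1) + 2f(t_2) + 2f(t_3) + f(t_4)].
Sum = 20.15625.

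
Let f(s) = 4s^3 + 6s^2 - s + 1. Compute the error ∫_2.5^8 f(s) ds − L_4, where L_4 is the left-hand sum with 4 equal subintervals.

1479.88671875

Exact integral: ∫_2.5^8 f(s) ds = 5026.3125.
L_4 = 3546.42578125.
Error = 5026.3125 − 3546.42578125 = 1479.88671875.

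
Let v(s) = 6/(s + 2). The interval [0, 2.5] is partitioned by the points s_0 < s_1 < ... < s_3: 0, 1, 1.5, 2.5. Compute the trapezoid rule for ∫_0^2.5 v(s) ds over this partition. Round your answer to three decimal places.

Subinterval widths: 1, 0.5, 1.
v(0) = 3, v(1) = 2, v(1.5) = 12/7, v(2.5) = 4/3.
On each subinterval the trapezoid contributes (Δs_i/2)·[v(s_{i-1}) + v(s_i)].
Sum ≈ 4.952.

4.952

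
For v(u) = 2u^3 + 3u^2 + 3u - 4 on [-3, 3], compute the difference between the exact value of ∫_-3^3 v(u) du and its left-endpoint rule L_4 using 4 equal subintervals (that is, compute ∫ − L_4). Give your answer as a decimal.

87.75

Exact integral: ∫_-3^3 v(u) du = 30.
L_4 = -57.75.
Error = 30 − (-57.75) = 87.75.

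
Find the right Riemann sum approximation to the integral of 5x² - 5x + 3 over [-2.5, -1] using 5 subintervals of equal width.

Δx = (-1 − (-2.5))/5 = 0.3.
Right endpoints: -2.2, -1.9, -1.6, -1.3, -1.
f(-2.2) = 38.2, f(-1.9) = 30.55, f(-1.6) = 23.8, f(-1.3) = 17.95, f(-1) = 13.
Sum = Δx · [f(-2.2) + f(-1.9) + f(-1.6) + f(-1.3) + f(-1)].
Sum = 37.05.

37.05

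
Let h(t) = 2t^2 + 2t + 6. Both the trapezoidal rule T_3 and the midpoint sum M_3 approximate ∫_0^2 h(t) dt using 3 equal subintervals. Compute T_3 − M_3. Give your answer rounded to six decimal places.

T_3 ≈ 21.62962963.
M_3 ≈ 21.18518519.
T_3 − M_3 ≈ 0.444444.

0.444444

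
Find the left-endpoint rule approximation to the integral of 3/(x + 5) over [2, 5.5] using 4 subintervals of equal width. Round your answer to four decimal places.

Δx = (5.5 − 2)/4 = 0.875.
Left endpoints: 2, 2.875, 3.75, 4.625.
f(2) = 3/7, f(2.875) = 8/21, f(3.75) = 12/35, f(4.625) = 24/77.
Sum = Δx · [f(2) + f(2.875) + f(3.75) + f(4.625)].
Sum ≈ 1.2811.

1.2811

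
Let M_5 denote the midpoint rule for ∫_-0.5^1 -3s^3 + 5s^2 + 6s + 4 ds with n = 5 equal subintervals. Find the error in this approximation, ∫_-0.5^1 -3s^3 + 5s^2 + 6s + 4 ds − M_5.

Exact integral: ∫_-0.5^1 f(s) ds = 9.421875.
M_5 = 9.3909375.
Error = 9.421875 − 9.3909375 = 0.0309375.

0.0309375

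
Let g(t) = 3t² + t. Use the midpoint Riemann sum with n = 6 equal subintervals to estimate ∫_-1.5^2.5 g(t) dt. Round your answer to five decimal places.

20.55556

Δt = (2.5 − (-1.5))/6 = 2/3.
Midpoints: -7/6, -0.5, 1/6, 5/6, 1.5, 13/6.
g(-7/6) = 35/12, g(-0.5) = 0.25, g(1/6) = 0.25, g(5/6) = 35/12, g(1.5) = 8.25, g(13/6) = 16.25.
Sum = Δt · [g(-7/6) + g(-0.5) + g(1/6) + ...].
Sum ≈ 20.55556.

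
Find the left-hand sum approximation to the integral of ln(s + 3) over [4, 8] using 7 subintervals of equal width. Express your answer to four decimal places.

Δs = (8 − 4)/7 = 4/7.
Left endpoints: 4, 32/7, 36/7, 40/7, 44/7, 48/7, 52/7.
f(4) ≈ 1.9459, f(32/7) ≈ 2.0244, f(36/7) ≈ 2.0971, f(40/7) ≈ 2.1650, f(44/7) ≈ 2.2285, f(48/7) ≈ 2.2882, f(52/7) ≈ 2.3445.
Sum = Δs · [f(4) + f(32/7) + f(36/7) + ...].
Sum ≈ 8.6249.

8.6249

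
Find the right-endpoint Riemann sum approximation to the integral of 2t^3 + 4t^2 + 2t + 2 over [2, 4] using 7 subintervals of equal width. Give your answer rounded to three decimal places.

Δt = (4 − 2)/7 = 2/7.
Right endpoints: 16/7, 18/7, 20/7, 22/7, 24/7, 26/7, 4.
f(16/7) = 17614/343, f(18/7) = 23186/343, f(20/7) = 29846/343, f(22/7) = 37690/343, f(24/7) = 46814/343, f(26/7) = 57314/343, f(4) = 202.
Sum = Δt · [f(16/7) + f(18/7) + f(20/7) + ...].
Sum ≈ 234.694.

234.694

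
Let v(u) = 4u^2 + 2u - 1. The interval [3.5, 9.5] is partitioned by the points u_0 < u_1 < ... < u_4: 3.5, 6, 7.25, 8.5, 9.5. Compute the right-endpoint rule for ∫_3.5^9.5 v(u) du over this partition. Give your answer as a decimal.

1427.4375

Subinterval widths: 2.5, 1.25, 1.25, 1.
Right endpoints: 6, 7.25, 8.5, 9.5.
v(6) = 155, v(7.25) = 223.75, v(8.5) = 305, v(9.5) = 379.
Sum = Σ Δu_i · v(u_i).
Sum = 1427.4375.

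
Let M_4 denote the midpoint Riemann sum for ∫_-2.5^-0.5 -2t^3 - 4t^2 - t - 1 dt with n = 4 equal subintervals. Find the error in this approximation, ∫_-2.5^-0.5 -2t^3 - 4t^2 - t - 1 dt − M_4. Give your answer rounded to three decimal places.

0.208

Exact integral: ∫_-2.5^-0.5 f(t) dt ≈ -0.16667.
M_4 = -0.375.
Error ≈ -0.16667 − (-0.375) ≈ 0.208.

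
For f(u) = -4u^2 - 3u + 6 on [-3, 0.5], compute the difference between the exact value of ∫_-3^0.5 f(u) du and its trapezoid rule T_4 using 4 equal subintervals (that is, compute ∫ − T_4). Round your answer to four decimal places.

1.7865

Exact integral: ∫_-3^0.5 f(u) du ≈ -2.041667.
T_4 = -3.828125.
Error ≈ -2.041667 − (-3.828125) ≈ 1.7865.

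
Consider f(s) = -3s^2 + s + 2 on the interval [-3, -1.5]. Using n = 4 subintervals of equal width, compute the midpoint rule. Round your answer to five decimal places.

Δs = (-1.5 − (-3))/4 = 0.375.
Midpoints: -2.8125, -2.4375, -2.0625, -1.6875.
f(-2.8125) = -24.54296875, f(-2.4375) = -18.26171875, f(-2.0625) = -12.82421875, f(-1.6875) = -8.23046875.
Sum = Δs · [f(-2.8125) + f(-2.4375) + f(-2.0625) + f(-1.6875)].
Sum ≈ -23.94727.

-23.94727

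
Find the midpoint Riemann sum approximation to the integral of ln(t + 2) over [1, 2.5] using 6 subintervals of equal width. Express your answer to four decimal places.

Δt = (2.5 − 1)/6 = 0.25.
Midpoints: 1.125, 1.375, 1.625, 1.875, 2.125, 2.375.
f(1.125) ≈ 1.1394, f(1.375) ≈ 1.2164, f(1.625) ≈ 1.2879, f(1.875) ≈ 1.3545, f(2.125) ≈ 1.4171, f(2.375) ≈ 1.4759.
Sum = Δt · [f(1.125) + f(1.375) + f(1.625) + ...].
Sum ≈ 1.9728.

1.9728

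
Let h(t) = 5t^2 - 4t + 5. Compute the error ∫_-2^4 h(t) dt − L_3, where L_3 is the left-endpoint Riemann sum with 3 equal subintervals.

16

Exact integral: ∫_-2^4 h(t) dt = 126.
L_3 = 110.
Error = 126 − 110 = 16.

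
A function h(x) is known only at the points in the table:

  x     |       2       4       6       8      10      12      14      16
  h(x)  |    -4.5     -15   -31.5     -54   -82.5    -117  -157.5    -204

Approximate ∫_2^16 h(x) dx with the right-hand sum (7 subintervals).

-1323

Δx = 2.
Sum = 2·[(-15) + (-31.5) + (-54) + (-82.5) + (-117) + (-157.5) + (-204)] = -1323.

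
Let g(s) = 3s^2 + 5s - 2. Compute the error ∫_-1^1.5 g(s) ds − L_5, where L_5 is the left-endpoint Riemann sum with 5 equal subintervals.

Exact integral: ∫_-1^1.5 g(s) ds = 2.5.
L_5 = -1.25.
Error = 2.5 − (-1.25) = 3.75.

3.75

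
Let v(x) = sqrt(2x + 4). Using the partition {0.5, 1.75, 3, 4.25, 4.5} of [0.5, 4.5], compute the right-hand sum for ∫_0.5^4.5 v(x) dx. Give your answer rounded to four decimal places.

Subinterval widths: 1.25, 1.25, 1.25, 0.25.
Right endpoints: 1.75, 3, 4.25, 4.5.
v(1.75) ≈ 2.7386, v(3) ≈ 3.1623, v(4.25) ≈ 3.5355, v(4.5) ≈ 3.6056.
Sum = Σ Δx_i · v(x_i).
Sum ≈ 12.6969.

12.6969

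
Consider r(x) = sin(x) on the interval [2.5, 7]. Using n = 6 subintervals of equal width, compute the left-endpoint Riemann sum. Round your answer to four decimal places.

Δx = (7 − 2.5)/6 = 0.75.
Left endpoints: 2.5, 3.25, 4, 4.75, 5.5, 6.25.
r(2.5) ≈ 0.5985, r(3.25) ≈ -0.1082, r(4) ≈ -0.7568, r(4.75) ≈ -0.9993, r(5.5) ≈ -0.7055, r(6.25) ≈ -0.0332.
Sum = Δx · [r(2.5) + r(3.25) + r(4) + ...].
Sum ≈ -1.5034.

-1.5034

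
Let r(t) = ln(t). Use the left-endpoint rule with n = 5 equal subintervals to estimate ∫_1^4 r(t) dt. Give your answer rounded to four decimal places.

2.1071

Δt = (4 − 1)/5 = 0.6.
Left endpoints: 1, 1.6, 2.2, 2.8, 3.4.
r(1) ≈ 0.0000, r(1.6) ≈ 0.4700, r(2.2) ≈ 0.7885, r(2.8) ≈ 1.0296, r(3.4) ≈ 1.2238.
Sum = Δt · [r(1) + r(1.6) + r(2.2) + r(2.8) + r(3.4)].
Sum ≈ 2.1071.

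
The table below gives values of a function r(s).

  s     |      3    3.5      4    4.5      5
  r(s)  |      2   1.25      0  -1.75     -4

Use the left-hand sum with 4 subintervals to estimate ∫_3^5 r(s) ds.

0.75

Δs = 0.5.
Sum = 0.5·[2 + 1.25 + 0 + (-1.75)] = 0.75.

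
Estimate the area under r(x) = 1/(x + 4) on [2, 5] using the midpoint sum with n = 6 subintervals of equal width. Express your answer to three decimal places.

Δx = (5 − 2)/6 = 0.5.
Midpoints: 2.25, 2.75, 3.25, 3.75, 4.25, 4.75.
r(2.25) = 0.16, r(2.75) = 4/27, r(3.25) = 4/29, r(3.75) = 4/31, r(4.25) = 4/33, r(4.75) = 4/35.
Sum = Δx · [r(2.25) + r(2.75) + r(3.25) + ...].
Sum ≈ 0.405.

0.405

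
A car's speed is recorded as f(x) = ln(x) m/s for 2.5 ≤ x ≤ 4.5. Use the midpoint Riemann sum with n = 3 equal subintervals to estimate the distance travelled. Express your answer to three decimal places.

Δx = (4.5 − 2.5)/3 = 2/3.
Midpoints: 17/6, 3.5, 25/6.
f(17/6) ≈ 1.041, f(3.5) ≈ 1.253, f(25/6) ≈ 1.427.
Sum = Δx · [f(17/6) + f(3.5) + f(25/6)].
Sum ≈ 2.481.

2.481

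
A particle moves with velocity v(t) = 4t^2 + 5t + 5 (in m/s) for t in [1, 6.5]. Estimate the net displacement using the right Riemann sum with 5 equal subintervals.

605.77

Δt = (6.5 − 1)/5 = 1.1.
Right endpoints: 2.1, 3.2, 4.3, 5.4, 6.5.
v(2.1) = 33.14, v(3.2) = 61.96, v(4.3) = 100.46, v(5.4) = 148.64, v(6.5) = 206.5.
Sum = Δt · [v(2.1) + v(3.2) + v(4.3) + v(5.4) + v(6.5)].
Sum = 605.77.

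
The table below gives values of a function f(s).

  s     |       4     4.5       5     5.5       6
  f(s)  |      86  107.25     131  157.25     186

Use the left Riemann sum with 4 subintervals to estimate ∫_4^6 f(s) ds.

240.75

Δs = 0.5.
Sum = 0.5·[86 + 107.25 + 131 + 157.25] = 240.75.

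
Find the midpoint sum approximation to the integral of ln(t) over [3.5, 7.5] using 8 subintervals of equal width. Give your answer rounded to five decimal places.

6.72869

Δt = (7.5 − 3.5)/8 = 0.5.
Midpoints: 3.75, 4.25, 4.75, 5.25, 5.75, 6.25, 6.75, 7.25.
f(3.75) ≈ 1.32176, f(4.25) ≈ 1.44692, f(4.75) ≈ 1.55814, f(5.25) ≈ 1.65823, f(5.75) ≈ 1.74920, f(6.25) ≈ 1.83258, f(6.75) ≈ 1.90954, f(7.25) ≈ 1.98100.
Sum = Δt · [f(3.75) + f(4.25) + f(4.75) + ...].
Sum ≈ 6.72869.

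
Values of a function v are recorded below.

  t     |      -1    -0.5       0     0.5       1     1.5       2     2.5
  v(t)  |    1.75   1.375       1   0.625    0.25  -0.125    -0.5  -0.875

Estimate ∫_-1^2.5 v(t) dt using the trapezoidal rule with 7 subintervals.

Δt = 0.5.
T_7 = (0.5/2)·[1.75 + 2·1.375 + 2·1 + 2·0.625 + 2·0.25 + 2·(-0.125) + 2·(-0.5) + (-0.875)] = 1.53125.

1.53125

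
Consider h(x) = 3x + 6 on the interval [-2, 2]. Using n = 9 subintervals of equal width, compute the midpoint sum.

Δx = (2 − (-2))/9 = 4/9.
Midpoints: -16/9, -4/3, -8/9, -4/9, 0, 4/9, 8/9, 4/3, 16/9.
h(-16/9) = 2/3, h(-4/3) = 2, h(-8/9) = 10/3, h(-4/9) = 14/3, h(0) = 6, h(4/9) = 22/3, h(8/9) = 26/3, h(4/3) = 10, h(16/9) = 34/3.
Sum = Δx · [h(-16/9) + h(-4/3) + h(-8/9) + ...].
Sum = 24.

24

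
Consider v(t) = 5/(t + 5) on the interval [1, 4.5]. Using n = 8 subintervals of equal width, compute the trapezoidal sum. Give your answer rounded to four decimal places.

Δt = (4.5 − 1)/8 = 0.4375.
v(1) = 5/6, v(1.4375) = 80/103, v(1.875) = 8/11, v(2.3125) = 80/117, v(2.75) = 20/31, v(3.1875) = 80/131, v(3.625) = 40/69, v(4.0625) = 16/29, v(4.5) = 10/19.
T_8 = (Δt/2)·[v(t_0) + 2v(t_1) + ... + 2v(t_{7}) + v(t_8)].
Sum ≈ 2.2990.

2.2990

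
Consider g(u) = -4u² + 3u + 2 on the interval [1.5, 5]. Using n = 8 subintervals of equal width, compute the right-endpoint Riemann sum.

Δu = (5 − 1.5)/8 = 0.4375.
Right endpoints: 1.9375, 2.375, 2.8125, 3.25, 3.6875, 4.125, 4.5625, 5.
g(1.9375) = -7.203125, g(2.375) = -13.4375, g(2.8125) = -21.203125, g(3.25) = -30.5, g(3.6875) = -41.328125, g(4.125) = -53.6875, g(4.5625) = -67.578125, g(5) = -83.
Sum = Δu · [g(1.9375) + g(2.375) + g(2.8125) + ...].
Sum = -139.09765625.

-139.09765625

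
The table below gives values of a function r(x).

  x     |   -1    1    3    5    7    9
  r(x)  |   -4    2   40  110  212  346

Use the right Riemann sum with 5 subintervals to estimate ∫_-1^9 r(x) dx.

1420

Δx = 2.
Sum = 2·[2 + 40 + 110 + 212 + 346] = 1420.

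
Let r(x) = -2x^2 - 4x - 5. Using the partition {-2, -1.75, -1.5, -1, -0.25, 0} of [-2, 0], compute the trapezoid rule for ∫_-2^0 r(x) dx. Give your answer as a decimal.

Subinterval widths: 0.25, 0.25, 0.5, 0.75, 0.25.
r(-2) = -5, r(-1.75) = -4.125, r(-1.5) = -3.5, r(-1) = -3, r(-0.25) = -4.125, r(0) = -5.
On each subinterval the trapezoid contributes (Δx_i/2)·[r(x_{i-1}) + r(x_i)].
Sum = -7.53125.

-7.53125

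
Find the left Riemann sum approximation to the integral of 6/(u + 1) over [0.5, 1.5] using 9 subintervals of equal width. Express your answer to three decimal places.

3.156

Δu = (1.5 − 0.5)/9 = 1/9.
Left endpoints: 0.5, 11/18, 13/18, 5/6, 17/18, 19/18, 7/6, 23/18, 25/18.
f(0.5) = 4, f(11/18) = 108/29, f(13/18) = 108/31, f(5/6) = 36/11, f(17/18) = 108/35, f(19/18) = 108/37, f(7/6) = 36/13, f(23/18) = 108/41, f(25/18) = 108/43.
Sum = Δu · [f(0.5) + f(11/18) + f(13/18) + ...].
Sum ≈ 3.156.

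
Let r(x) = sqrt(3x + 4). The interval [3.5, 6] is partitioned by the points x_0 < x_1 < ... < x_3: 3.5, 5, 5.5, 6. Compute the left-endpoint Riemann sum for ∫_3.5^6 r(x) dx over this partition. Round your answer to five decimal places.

10.15513

Subinterval widths: 1.5, 0.5, 0.5.
Left endpoints: 3.5, 5, 5.5.
r(3.5) ≈ 3.80789, r(5) ≈ 4.35890, r(5.5) ≈ 4.52769.
Sum = Σ Δx_i · r(x_i).
Sum ≈ 10.15513.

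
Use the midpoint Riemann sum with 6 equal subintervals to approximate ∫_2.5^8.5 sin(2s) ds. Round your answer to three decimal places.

Δs = (8.5 − 2.5)/6 = 1.
Midpoints: 3, 4, 5, 6, 7, 8.
f(3) ≈ -0.279, f(4) ≈ 0.989, f(5) ≈ -0.544, f(6) ≈ -0.537, f(7) ≈ 0.991, f(8) ≈ -0.288.
Sum = Δs · [f(3) + f(4) + f(5) + ...].
Sum ≈ 0.332.

0.332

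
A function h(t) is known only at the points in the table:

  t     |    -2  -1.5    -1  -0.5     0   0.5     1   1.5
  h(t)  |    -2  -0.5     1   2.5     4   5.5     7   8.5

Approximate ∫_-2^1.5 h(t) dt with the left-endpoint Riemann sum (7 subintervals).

Δt = 0.5.
Sum = 0.5·[(-2) + (-0.5) + 1 + 2.5 + 4 + 5.5 + 7] = 8.75.

8.75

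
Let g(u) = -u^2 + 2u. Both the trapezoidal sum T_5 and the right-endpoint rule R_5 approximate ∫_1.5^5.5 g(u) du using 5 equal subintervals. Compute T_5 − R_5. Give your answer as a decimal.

T_5 = -26.76.
R_5 = -34.76.
T_5 − R_5 = 8.

8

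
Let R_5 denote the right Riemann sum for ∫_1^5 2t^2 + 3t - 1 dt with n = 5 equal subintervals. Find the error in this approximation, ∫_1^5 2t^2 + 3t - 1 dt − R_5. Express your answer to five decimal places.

-24.85333

Exact integral: ∫_1^5 f(t) dt ≈ 114.6666667.
R_5 = 139.52.
Error ≈ 114.6666667 − 139.52 ≈ -24.85333.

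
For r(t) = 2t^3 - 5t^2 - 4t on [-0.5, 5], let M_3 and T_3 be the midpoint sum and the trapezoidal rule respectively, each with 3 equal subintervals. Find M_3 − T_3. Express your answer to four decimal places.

M_3 ≈ 41.332755.
T_3 ≈ 80.615741.
M_3 − T_3 ≈ -39.2830.

-39.2830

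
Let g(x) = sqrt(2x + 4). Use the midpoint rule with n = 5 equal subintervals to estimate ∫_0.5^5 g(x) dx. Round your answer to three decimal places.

Δx = (5 − 0.5)/5 = 0.9.
Midpoints: 0.95, 1.85, 2.75, 3.65, 4.55.
g(0.95) ≈ 2.429, g(1.85) ≈ 2.775, g(2.75) ≈ 3.082, g(3.65) ≈ 3.362, g(4.55) ≈ 3.619.
Sum = Δx · [g(0.95) + g(1.85) + g(2.75) + g(3.65) + g(4.55)].
Sum ≈ 13.740.

13.740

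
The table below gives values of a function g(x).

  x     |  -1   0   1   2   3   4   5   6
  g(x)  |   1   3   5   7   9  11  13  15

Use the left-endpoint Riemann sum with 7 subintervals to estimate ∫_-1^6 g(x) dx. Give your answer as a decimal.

49

Δx = 1.
Sum = 1·[1 + 3 + 5 + 7 + 9 + 11 + 13] = 49.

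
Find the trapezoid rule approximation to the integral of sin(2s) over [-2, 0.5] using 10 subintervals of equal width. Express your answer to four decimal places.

-0.5845

Δs = (0.5 − (-2))/10 = 0.25.
f(-2) ≈ 0.7568, f(-1.75) ≈ 0.3508, f(-1.5) ≈ -0.1411, f(-1.25) ≈ -0.5985, f(-1) ≈ -0.9093, f(-0.75) ≈ -0.9975, f(-0.5) ≈ -0.8415, f(-0.25) ≈ -0.4794, f(0) ≈ 0.0000, f(0.25) ≈ 0.4794, f(0.5) ≈ 0.8415.
T_10 = (Δs/2)·[f(s_0) + 2f(s_1) + ... + 2f(s_{9}) + f(s_10)].
Sum ≈ -0.5845.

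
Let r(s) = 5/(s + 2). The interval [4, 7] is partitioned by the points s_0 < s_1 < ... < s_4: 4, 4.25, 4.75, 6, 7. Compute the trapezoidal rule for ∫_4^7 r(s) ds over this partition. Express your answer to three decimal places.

Subinterval widths: 0.25, 0.5, 1.25, 1.
r(4) = 5/6, r(4.25) = 0.8, r(4.75) = 20/27, r(6) = 0.625, r(7) = 5/9.
On each subinterval the trapezoid contributes (Δs_i/2)·[r(s_{i-1}) + r(s_i)].
Sum ≈ 2.033.

2.033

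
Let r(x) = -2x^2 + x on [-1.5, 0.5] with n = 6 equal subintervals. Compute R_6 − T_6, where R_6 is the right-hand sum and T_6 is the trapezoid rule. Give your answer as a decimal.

R_6 ≈ -2.40740741.
T_6 ≈ -3.40740741.
R_6 − T_6 = 1.

1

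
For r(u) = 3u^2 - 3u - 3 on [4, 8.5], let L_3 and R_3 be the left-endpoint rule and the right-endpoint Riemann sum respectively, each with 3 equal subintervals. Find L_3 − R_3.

-232.875

L_3 = 340.875.
R_3 = 573.75.
L_3 − R_3 = -232.875.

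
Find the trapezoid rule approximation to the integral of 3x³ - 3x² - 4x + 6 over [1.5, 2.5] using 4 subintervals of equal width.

Δx = (2.5 − 1.5)/4 = 0.25.
f(1.5) = 3.375, f(1.75) = 5.890625, f(2) = 10, f(2.25) = 15.984375, f(2.5) = 24.125.
T_4 = (Δx/2)·[f(x_0) + 2f(x_1) + 2f(x_2) + 2f(x_3) + f(x_4)].
Sum = 11.40625.

11.40625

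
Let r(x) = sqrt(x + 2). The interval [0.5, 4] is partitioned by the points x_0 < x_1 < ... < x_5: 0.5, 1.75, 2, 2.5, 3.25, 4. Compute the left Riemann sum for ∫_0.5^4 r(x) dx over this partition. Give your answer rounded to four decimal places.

6.7700

Subinterval widths: 1.25, 0.25, 0.5, 0.75, 0.75.
Left endpoints: 0.5, 1.75, 2, 2.5, 3.25.
r(0.5) ≈ 1.5811, r(1.75) ≈ 1.9365, r(2) ≈ 2.0000, r(2.5) ≈ 2.1213, r(3.25) ≈ 2.2913.
Sum = Σ Δx_i · r(x_i).
Sum ≈ 6.7700.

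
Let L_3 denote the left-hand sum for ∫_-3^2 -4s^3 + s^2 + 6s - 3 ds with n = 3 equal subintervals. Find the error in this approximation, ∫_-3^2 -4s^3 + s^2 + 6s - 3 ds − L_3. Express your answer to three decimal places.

-112.037

Exact integral: ∫_-3^2 f(s) ds ≈ 46.66667.
L_3 ≈ 158.70370.
Error ≈ 46.66667 − 158.70370 ≈ -112.037.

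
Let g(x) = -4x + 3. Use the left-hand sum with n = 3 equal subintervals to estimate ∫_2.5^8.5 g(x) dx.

-90

Δx = (8.5 − 2.5)/3 = 2.
Left endpoints: 2.5, 4.5, 6.5.
g(2.5) = -7, g(4.5) = -15, g(6.5) = -23.
Sum = Δx · [g(2.5) + g(4.5) + g(6.5)].
Sum = -90.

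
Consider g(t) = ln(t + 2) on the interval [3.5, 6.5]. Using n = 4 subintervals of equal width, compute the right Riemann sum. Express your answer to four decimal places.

5.9747

Δt = (6.5 − 3.5)/4 = 0.75.
Right endpoints: 4.25, 5, 5.75, 6.5.
g(4.25) ≈ 1.8326, g(5) ≈ 1.9459, g(5.75) ≈ 2.0477, g(6.5) ≈ 2.1401.
Sum = Δt · [g(4.25) + g(5) + g(5.75) + g(6.5)].
Sum ≈ 5.9747.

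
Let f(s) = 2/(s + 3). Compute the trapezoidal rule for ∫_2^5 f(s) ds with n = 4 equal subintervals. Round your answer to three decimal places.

Δs = (5 − 2)/4 = 0.75.
f(2) = 0.4, f(2.75) = 8/23, f(3.5) = 4/13, f(4.25) = 8/29, f(5) = 0.25.
T_4 = (Δs/2)·[f(s_0) + 2f(s_1) + 2f(s_2) + 2f(s_3) + f(s_4)].
Sum ≈ 0.942.

0.942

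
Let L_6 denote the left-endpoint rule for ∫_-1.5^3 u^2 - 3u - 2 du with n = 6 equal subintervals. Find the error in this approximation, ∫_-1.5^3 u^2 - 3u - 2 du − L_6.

-2.953125

Exact integral: ∫_-1.5^3 f(u) du = -9.
L_6 = -6.046875.
Error = -9 − (-6.046875) = -2.953125.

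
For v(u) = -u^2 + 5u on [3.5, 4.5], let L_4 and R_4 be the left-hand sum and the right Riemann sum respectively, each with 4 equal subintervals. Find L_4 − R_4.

L_4 = 4.28125.
R_4 = 3.53125.
L_4 − R_4 = 0.75.

0.75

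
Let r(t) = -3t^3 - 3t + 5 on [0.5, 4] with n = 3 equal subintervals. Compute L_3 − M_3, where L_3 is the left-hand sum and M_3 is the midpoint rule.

L_3 = -96.25.
M_3 = -190.0390625.
L_3 − M_3 = 93.7890625.

93.7890625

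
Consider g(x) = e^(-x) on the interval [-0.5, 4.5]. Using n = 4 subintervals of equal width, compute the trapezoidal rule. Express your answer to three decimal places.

Δx = (4.5 − (-0.5))/4 = 1.25.
g(-0.5) ≈ 1.649, g(0.75) ≈ 0.472, g(2) ≈ 0.135, g(3.25) ≈ 0.039, g(4.5) ≈ 0.011.
T_4 = (Δx/2)·[g(x_0) + 2g(x_1) + 2g(x_2) + 2g(x_3) + g(x_4)].
Sum ≈ 1.845.

1.845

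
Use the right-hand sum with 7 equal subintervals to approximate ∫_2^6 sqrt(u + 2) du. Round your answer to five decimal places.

Δu = (6 − 2)/7 = 4/7.
Right endpoints: 18/7, 22/7, 26/7, 30/7, 34/7, 38/7, 6.
f(18/7) ≈ 2.13809, f(22/7) ≈ 2.26779, f(26/7) ≈ 2.39046, f(30/7) ≈ 2.50713, f(34/7) ≈ 2.61861, f(38/7) ≈ 2.72554, f(6) ≈ 2.82843.
Sum = Δu · [f(18/7) + f(22/7) + f(26/7) + ...].
Sum ≈ 9.98631.

9.98631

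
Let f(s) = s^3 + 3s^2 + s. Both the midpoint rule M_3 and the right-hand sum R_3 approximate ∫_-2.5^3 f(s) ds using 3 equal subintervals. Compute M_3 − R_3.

M_3 ≈ 48.707465.
R_3 ≈ 117.715278.
M_3 − R_3 = -69.0078125.

-69.0078125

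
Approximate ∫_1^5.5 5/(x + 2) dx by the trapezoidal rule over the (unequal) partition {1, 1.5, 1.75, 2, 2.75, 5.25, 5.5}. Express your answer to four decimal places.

4.6528

Subinterval widths: 0.5, 0.25, 0.25, 0.75, 2.5, 0.25.
f(1) = 5/3, f(1.5) = 10/7, f(1.75) = 4/3, f(2) = 1.25, f(2.75) = 20/19, f(5.25) = 20/29, f(5.5) = 2/3.
On each subinterval the trapezoid contributes (Δx_i/2)·[f(x_{i-1}) + f(x_i)].
Sum ≈ 4.6528.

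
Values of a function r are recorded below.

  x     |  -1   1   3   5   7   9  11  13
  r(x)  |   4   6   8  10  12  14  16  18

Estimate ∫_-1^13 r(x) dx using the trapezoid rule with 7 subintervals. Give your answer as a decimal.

Δx = 2.
T_7 = (2/2)·[4 + 2·6 + 2·8 + 2·10 + 2·12 + 2·14 + 2·16 + 18] = 154.

154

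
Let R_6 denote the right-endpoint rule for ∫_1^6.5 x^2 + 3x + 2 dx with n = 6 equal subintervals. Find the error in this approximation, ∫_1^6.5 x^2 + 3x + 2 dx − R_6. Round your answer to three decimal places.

Exact integral: ∫_1^6.5 f(x) dx ≈ 164.08333.
R_6 ≈ 191.32234.
Error ≈ 164.08333 − 191.32234 ≈ -27.239.

-27.239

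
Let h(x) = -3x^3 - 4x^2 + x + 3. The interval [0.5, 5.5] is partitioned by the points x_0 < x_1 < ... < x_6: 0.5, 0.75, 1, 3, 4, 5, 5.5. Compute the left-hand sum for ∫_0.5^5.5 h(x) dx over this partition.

-598.91015625

Subinterval widths: 0.25, 0.25, 2, 1, 1, 0.5.
Left endpoints: 0.5, 0.75, 1, 3, 4, 5.
h(0.5) = 2.125, h(0.75) = 0.234375, h(1) = -3, h(3) = -111, h(4) = -249, h(5) = -467.
Sum = Σ Δx_i · h(x_i).
Sum = -598.91015625.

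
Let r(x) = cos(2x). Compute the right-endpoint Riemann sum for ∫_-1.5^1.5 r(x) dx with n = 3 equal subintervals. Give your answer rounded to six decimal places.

Δx = (1.5 − (-1.5))/3 = 1.
Right endpoints: -0.5, 0.5, 1.5.
r(-0.5) ≈ 0.540302, r(0.5) ≈ 0.540302, r(1.5) ≈ -0.989992.
Sum = Δx · [r(-0.5) + r(0.5) + r(1.5)].
Sum ≈ 0.090612.

0.090612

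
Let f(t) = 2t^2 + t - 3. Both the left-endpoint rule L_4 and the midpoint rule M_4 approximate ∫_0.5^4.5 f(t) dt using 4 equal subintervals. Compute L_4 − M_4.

L_4 = 38.
M_4 = 58.
L_4 − M_4 = -20.

-20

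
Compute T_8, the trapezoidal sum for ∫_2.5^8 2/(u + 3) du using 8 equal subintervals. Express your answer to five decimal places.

Δu = (8 − 2.5)/8 = 0.6875.
f(2.5) = 4/11, f(3.1875) = 32/99, f(3.875) = 16/55, f(4.5625) = 32/121, f(5.25) = 8/33, f(5.9375) = 32/143, f(6.625) = 16/77, f(7.3125) = 32/165, f(8) = 2/11.
T_8 = (Δu/2)·[f(u_0) + 2f(u_1) + ... + 2f(u_{7}) + f(u_8)].
Sum ≈ 1.38824.

1.38824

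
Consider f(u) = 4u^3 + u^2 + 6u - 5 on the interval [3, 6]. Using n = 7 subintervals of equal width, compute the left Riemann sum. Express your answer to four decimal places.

Δu = (6 − 3)/7 = 3/7.
Left endpoints: 3, 24/7, 27/7, 30/7, 33/7, 36/7, 39/7.
f(3) = 130, f(24/7) = 64669/343, f(27/7) = 90058/343, f(30/7) = 121405/343, f(33/7) = 159358/343, f(36/7) = 204565/343, f(39/7) = 257674/343.
Sum = Δu · [f(3) + f(24/7) + f(27/7) + ...].
Sum ≈ 1177.4082.

1177.4082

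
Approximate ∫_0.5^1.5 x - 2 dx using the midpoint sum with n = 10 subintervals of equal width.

Δx = (1.5 − 0.5)/10 = 0.1.
Midpoints: 0.55, 0.65, 0.75, 0.85, 0.95, 1.05, 1.15, 1.25, 1.35, 1.45.
f(0.55) = -1.45, f(0.65) = -1.35, f(0.75) = -1.25, f(0.85) = -1.15, f(0.95) = -1.05, f(1.05) = -0.95, f(1.15) = -0.85, f(1.25) = -0.75, f(1.35) = -0.65, f(1.45) = -0.55.
Sum = Δx · [f(0.55) + f(0.65) + f(0.75) + ...].
Sum = -1.

-1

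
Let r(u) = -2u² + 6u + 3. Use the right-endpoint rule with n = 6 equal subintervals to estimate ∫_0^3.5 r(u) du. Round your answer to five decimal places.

Δu = (3.5 − 0)/6 = 7/12.
Right endpoints: 7/12, 7/6, 1.75, 7/3, 35/12, 3.5.
r(7/12) = 419/72, r(7/6) = 131/18, r(1.75) = 7.375, r(7/3) = 55/9, r(35/12) = 251/72, r(3.5) = -0.5.
Sum = Δu · [r(7/12) + r(7/6) + r(1.75) + ...].
Sum ≈ 17.24884.

17.24884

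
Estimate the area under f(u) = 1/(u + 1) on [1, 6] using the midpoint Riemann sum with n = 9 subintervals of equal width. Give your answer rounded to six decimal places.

1.249852

Δu = (6 − 1)/9 = 5/9.
Midpoints: 23/18, 11/6, 43/18, 53/18, 3.5, 73/18, 83/18, 31/6, 103/18.
f(23/18) = 18/41, f(11/6) = 6/17, f(43/18) = 18/61, f(53/18) = 18/71, f(3.5) = 2/9, f(73/18) = 18/91, f(83/18) = 18/101, f(31/6) = 6/37, f(103/18) = 18/121.
Sum = Δu · [f(23/18) + f(11/6) + f(43/18) + ...].
Sum ≈ 1.249852.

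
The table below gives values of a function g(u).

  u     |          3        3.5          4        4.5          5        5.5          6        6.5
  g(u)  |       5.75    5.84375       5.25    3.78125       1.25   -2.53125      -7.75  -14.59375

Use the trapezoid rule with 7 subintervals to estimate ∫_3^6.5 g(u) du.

0.7109375

Δu = 0.5.
T_7 = (0.5/2)·[5.75 + 2·5.84375 + 2·5.25 + 2·3.78125 + 2·1.25 + 2·(-2.53125) + 2·(-7.75) + (-14.59375)] = 0.7109375.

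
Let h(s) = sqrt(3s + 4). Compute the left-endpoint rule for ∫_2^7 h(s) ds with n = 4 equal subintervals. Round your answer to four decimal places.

Δs = (7 − 2)/4 = 1.25.
Left endpoints: 2, 3.25, 4.5, 5.75.
h(2) ≈ 3.1623, h(3.25) ≈ 3.7081, h(4.5) ≈ 4.1833, h(5.75) ≈ 4.6098.
Sum = Δs · [h(2) + h(3.25) + h(4.5) + h(5.75)].
Sum ≈ 19.5793.

19.5793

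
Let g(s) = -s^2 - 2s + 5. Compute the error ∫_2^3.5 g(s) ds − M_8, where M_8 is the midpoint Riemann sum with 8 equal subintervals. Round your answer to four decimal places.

-0.0044

Exact integral: ∫_2^3.5 g(s) ds = -12.375.
M_8 ≈ -12.370605.
Error ≈ -12.375 − (-12.370605) ≈ -0.0044.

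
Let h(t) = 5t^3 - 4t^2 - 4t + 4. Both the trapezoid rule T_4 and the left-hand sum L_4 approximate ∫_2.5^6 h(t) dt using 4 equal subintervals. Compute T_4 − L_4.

T_4 ≈ 1285.190430.
L_4 ≈ 905.057617.
T_4 − L_4 = 380.1328125.

380.1328125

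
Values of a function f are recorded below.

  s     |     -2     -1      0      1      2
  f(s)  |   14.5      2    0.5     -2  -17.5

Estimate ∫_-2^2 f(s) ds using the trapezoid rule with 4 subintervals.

Δs = 1.
T_4 = (1/2)·[14.5 + 2·2 + 2·0.5 + 2·(-2) + (-17.5)] = -1.

-1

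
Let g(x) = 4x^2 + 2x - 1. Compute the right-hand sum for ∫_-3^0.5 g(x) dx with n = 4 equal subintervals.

Δx = (0.5 − (-3))/4 = 0.875.
Right endpoints: -2.125, -1.25, -0.375, 0.5.
g(-2.125) = 12.8125, g(-1.25) = 2.75, g(-0.375) = -1.1875, g(0.5) = 1.
Sum = Δx · [g(-2.125) + g(-1.25) + g(-0.375) + g(0.5)].
Sum = 13.453125.

13.453125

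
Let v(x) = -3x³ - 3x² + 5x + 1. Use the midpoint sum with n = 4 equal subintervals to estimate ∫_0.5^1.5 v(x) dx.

-0.9375

Δx = (1.5 − 0.5)/4 = 0.25.
Midpoints: 0.625, 0.875, 1.125, 1.375.
v(0.625) = 1137/512, v(0.875) = 547/512, v(1.125) = -739/512, v(1.375) = -2865/512.
Sum = Δx · [v(0.625) + v(0.875) + v(1.125) + v(1.375)].
Sum = -0.9375.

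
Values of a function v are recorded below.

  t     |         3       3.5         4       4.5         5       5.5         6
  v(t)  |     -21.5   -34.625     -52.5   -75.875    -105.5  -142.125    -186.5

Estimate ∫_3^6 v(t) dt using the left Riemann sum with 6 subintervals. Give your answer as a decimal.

Δt = 0.5.
Sum = 0.5·[(-21.5) + (-34.625) + (-52.5) + (-75.875) + (-105.5) + (-142.125)] = -216.0625.

-216.0625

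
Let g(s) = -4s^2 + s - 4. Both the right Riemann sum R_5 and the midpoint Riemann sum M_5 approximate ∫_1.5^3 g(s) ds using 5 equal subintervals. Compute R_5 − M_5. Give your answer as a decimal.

R_5 = -38.04.
M_5 = -34.08.
R_5 − M_5 = -3.96.

-3.96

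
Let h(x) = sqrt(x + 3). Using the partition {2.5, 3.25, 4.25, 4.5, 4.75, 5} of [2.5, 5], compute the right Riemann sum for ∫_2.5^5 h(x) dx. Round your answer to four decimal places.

6.6553

Subinterval widths: 0.75, 1, 0.25, 0.25, 0.25.
Right endpoints: 3.25, 4.25, 4.5, 4.75, 5.
h(3.25) ≈ 2.5000, h(4.25) ≈ 2.6926, h(4.5) ≈ 2.7386, h(4.75) ≈ 2.7839, h(5) ≈ 2.8284.
Sum = Σ Δx_i · h(x_i).
Sum ≈ 6.6553.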